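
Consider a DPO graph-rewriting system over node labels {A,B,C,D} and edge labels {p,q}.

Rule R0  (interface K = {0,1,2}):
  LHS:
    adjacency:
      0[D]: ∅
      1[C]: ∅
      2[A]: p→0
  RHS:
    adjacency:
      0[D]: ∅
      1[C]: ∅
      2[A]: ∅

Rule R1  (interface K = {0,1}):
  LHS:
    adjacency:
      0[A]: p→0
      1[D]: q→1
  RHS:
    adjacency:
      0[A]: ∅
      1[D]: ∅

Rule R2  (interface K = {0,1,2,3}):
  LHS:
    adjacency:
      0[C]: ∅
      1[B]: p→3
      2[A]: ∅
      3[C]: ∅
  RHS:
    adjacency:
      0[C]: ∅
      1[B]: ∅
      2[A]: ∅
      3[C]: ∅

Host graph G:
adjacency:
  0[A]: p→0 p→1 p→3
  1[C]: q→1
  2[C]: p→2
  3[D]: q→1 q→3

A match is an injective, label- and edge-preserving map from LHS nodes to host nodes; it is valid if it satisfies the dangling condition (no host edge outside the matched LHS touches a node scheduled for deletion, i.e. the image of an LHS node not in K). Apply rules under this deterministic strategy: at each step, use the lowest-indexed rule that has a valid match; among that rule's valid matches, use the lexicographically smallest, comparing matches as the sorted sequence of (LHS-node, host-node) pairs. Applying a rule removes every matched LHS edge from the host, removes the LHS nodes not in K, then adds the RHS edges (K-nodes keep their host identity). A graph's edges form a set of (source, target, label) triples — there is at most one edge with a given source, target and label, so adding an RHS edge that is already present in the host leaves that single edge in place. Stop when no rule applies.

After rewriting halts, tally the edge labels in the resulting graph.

Answer: p:2 q:2

Derivation:
initial: |V|=4 |E|=7  E = 0-p->0 0-p->1 0-p->3 1-q->1 2-p->2 3-q->1 3-q->3
step 1: apply R0 at {0↦3, 1↦1, 2↦0}  → |V|=4 |E|=6  E = 0-p->0 0-p->1 1-q->1 2-p->2 3-q->1 3-q->3
step 2: apply R1 at {0↦0, 1↦3}  → |V|=4 |E|=4  E = 0-p->1 1-q->1 2-p->2 3-q->1
halt: no rule applies after step 2
NF edges: [(0, 1, 'p'), (1, 1, 'q'), (2, 2, 'p'), (3, 1, 'q')]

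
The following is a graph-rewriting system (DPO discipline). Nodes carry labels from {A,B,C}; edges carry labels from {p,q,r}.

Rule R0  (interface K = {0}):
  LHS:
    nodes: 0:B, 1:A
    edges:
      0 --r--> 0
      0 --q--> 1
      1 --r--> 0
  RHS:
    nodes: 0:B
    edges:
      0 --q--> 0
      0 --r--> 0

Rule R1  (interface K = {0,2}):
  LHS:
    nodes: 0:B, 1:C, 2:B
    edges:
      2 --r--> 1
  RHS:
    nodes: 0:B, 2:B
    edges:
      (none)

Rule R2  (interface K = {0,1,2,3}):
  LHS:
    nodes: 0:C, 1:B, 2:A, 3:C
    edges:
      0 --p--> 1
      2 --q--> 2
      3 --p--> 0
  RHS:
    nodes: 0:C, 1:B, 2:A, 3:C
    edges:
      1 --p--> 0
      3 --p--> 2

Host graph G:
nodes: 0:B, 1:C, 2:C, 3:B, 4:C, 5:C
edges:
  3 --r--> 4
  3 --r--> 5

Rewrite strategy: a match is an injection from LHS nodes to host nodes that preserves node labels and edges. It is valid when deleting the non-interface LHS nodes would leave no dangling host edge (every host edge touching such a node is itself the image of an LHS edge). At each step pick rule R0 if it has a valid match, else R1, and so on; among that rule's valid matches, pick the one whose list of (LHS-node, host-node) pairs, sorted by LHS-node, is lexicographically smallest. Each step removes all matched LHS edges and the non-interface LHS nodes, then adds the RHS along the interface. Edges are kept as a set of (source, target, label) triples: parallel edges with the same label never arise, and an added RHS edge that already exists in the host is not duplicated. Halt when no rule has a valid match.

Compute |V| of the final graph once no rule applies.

Answer: 4

Steps:
[0] host  ⇒  6 nodes, 2 edges  {3-r->4 3-r->5}
[1] R1 @ {0↦0, 1↦4, 2↦3}  ⇒  5 nodes, 1 edges  {3-r->5}
[2] R1 @ {0↦0, 1↦5, 2↦3}  ⇒  4 nodes, 0 edges  {∅}
normal form: no rule applies after step 2
NF nodes: {0:B, 1:C, 2:C, 3:B}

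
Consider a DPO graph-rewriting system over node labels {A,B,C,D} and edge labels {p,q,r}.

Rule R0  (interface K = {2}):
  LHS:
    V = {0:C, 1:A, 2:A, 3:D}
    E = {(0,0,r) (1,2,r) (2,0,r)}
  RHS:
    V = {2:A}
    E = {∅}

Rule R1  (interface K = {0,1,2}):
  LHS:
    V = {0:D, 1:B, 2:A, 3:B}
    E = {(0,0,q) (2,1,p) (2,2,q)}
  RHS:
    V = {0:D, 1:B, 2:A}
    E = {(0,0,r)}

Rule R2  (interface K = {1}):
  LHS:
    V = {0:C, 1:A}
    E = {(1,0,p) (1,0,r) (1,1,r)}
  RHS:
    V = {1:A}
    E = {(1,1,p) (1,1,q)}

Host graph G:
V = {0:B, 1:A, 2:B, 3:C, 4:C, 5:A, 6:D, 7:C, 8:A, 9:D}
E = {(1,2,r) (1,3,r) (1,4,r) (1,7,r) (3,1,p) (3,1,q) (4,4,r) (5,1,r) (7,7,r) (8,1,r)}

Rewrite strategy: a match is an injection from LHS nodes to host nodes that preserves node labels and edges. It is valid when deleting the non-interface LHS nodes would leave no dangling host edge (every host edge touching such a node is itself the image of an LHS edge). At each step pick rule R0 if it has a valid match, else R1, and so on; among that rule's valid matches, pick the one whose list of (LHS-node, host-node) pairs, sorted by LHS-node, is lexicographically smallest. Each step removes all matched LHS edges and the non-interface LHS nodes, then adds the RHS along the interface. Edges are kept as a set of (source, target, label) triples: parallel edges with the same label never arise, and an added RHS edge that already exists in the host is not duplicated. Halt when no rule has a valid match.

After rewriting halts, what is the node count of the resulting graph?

[0] host  ⇒  10 nodes, 10 edges  {1-r->2 1-r->3 1-r->4 1-r->7 3-p->1 3-q->1 4-r->4 5-r->1 7-r->7 8-r->1}
[1] R0 @ {0↦4, 1↦5, 2↦1, 3↦6}  ⇒  7 nodes, 7 edges  {1-r->2 1-r->3 1-r->7 3-p->1 3-q->1 7-r->7 8-r->1}
[2] R0 @ {0↦7, 1↦8, 2↦1, 3↦9}  ⇒  4 nodes, 4 edges  {1-r->2 1-r->3 3-p->1 3-q->1}
halt: no rule applies after step 2
NF nodes: {0:B, 1:A, 2:B, 3:C}

Answer: 4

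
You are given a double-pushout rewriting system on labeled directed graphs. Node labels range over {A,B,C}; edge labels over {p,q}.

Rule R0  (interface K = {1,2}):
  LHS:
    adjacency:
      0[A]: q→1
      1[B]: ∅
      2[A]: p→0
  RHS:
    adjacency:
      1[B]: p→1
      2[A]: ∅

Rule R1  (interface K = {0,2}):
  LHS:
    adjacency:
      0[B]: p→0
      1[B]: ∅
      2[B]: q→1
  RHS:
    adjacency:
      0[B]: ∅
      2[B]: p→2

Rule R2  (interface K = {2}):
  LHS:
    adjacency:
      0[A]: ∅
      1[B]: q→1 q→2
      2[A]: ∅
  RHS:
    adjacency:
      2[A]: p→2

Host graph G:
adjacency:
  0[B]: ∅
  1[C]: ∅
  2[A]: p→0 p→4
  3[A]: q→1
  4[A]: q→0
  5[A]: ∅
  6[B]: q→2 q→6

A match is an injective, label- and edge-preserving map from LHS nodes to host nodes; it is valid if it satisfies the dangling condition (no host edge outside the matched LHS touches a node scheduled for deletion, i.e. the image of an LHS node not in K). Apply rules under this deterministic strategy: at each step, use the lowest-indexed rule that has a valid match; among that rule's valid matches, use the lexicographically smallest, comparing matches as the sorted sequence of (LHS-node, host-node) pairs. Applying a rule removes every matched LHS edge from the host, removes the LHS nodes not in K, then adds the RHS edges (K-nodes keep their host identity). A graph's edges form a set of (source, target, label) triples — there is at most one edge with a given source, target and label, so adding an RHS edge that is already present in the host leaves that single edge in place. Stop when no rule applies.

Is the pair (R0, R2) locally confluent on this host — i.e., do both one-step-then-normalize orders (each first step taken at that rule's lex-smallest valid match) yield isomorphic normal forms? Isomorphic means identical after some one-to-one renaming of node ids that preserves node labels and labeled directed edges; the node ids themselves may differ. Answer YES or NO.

branch R0-first: apply at {0↦4, 1↦0, 2↦2} → |E|=5, then 1 more step(s) → NF |V|=4 |E|=4 V={0:B, 1:C, 2:A, 3:A} E=0-p->0 2-p->0 2-p->2 3-q->1
branch R2-first: apply at {0↦5, 1↦6, 2↦2} → |E|=5, then 1 more step(s) → NF |V|=4 |E|=4 V={0:B, 1:C, 2:A, 3:A} E=0-p->0 2-p->0 2-p->2 3-q->1
graphs isomorphic (equal up to label-preserving node renaming)

Answer: YES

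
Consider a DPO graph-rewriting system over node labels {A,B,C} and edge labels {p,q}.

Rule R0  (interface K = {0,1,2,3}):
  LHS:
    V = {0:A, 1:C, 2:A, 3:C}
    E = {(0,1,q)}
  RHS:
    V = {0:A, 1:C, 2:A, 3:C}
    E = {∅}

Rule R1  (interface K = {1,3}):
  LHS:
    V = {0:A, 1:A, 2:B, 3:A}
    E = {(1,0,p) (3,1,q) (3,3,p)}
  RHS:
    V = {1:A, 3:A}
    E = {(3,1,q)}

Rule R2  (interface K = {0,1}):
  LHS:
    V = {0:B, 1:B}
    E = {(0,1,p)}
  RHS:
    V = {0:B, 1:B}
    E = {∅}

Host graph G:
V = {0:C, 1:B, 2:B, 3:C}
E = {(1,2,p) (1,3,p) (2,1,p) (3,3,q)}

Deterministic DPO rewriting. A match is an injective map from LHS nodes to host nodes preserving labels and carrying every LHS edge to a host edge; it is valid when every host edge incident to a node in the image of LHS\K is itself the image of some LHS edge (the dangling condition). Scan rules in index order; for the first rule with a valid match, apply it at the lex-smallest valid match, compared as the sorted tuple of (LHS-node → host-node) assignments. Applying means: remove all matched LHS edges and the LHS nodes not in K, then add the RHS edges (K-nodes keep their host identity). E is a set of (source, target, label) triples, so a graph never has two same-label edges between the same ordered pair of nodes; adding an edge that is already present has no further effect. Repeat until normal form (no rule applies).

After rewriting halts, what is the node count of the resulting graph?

Answer: 4

Derivation:
initial: |V|=4 |E|=4  E = 1-p->2 1-p->3 2-p->1 3-q->3
step 1: apply R2 at {0↦1, 1↦2}  → |V|=4 |E|=3  E = 1-p->3 2-p->1 3-q->3
step 2: apply R2 at {0↦2, 1↦1}  → |V|=4 |E|=2  E = 1-p->3 3-q->3
halt: no rule applies after step 2
NF nodes: {0:C, 1:B, 2:B, 3:C}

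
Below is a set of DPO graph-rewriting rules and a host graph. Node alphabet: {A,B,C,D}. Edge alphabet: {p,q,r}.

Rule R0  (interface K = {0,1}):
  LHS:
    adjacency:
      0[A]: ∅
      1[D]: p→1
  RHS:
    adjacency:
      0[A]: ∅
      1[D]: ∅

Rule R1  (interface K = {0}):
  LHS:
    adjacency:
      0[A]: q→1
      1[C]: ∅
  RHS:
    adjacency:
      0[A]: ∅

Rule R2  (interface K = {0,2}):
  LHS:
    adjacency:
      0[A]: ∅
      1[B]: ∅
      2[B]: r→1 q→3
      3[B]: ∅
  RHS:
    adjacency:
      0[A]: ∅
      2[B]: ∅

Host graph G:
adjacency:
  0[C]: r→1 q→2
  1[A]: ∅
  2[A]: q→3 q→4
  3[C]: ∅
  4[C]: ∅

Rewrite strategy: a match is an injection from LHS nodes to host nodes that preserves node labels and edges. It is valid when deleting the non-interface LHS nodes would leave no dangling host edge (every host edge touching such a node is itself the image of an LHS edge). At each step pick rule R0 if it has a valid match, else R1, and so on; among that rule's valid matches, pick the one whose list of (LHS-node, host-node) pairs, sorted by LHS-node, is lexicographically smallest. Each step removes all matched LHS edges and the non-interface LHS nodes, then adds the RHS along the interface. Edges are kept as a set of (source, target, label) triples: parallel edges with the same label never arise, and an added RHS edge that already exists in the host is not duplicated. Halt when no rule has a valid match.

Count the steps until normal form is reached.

initial: |V|=5 |E|=4  E = 0-r->1 0-q->2 2-q->3 2-q->4
step 1: apply R1 at {0↦2, 1↦3}  → |V|=4 |E|=3  E = 0-r->1 0-q->2 2-q->4
step 2: apply R1 at {0↦2, 1↦4}  → |V|=3 |E|=2  E = 0-r->1 0-q->2
final graph: no rule applies after step 2

Answer: 2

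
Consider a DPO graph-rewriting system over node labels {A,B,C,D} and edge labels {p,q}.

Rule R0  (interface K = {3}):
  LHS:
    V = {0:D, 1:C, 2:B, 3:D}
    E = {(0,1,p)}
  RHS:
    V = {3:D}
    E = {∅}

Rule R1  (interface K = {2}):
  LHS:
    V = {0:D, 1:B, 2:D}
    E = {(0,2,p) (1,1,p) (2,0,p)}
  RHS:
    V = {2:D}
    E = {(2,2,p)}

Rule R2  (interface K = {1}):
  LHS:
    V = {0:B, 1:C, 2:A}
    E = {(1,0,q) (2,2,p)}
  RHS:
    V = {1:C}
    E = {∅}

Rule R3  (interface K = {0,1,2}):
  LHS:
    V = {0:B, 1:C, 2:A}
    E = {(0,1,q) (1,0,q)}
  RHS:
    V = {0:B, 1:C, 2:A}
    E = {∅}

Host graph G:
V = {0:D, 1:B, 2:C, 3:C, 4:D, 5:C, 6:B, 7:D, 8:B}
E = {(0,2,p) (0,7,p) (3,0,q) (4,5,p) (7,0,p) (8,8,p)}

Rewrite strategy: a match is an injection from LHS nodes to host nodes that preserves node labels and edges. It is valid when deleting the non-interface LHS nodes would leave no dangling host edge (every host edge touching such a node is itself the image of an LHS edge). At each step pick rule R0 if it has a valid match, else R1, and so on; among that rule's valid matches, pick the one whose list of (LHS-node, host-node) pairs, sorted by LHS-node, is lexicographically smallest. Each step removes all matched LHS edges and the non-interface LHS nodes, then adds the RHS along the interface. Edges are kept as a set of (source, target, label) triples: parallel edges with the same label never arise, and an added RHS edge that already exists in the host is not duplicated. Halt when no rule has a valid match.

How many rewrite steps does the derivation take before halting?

Answer: 2

Derivation:
initial: |V|=9 |E|=6  E = 0-p->2 0-p->7 3-q->0 4-p->5 7-p->0 8-p->8
step 1: apply R0 at {0↦4, 1↦5, 2↦1, 3↦0}  → |V|=6 |E|=5  E = 0-p->2 0-p->7 3-q->0 7-p->0 8-p->8
step 2: apply R1 at {0↦7, 1↦8, 2↦0}  → |V|=4 |E|=3  E = 0-p->0 0-p->2 3-q->0
final graph: no rule applies after step 2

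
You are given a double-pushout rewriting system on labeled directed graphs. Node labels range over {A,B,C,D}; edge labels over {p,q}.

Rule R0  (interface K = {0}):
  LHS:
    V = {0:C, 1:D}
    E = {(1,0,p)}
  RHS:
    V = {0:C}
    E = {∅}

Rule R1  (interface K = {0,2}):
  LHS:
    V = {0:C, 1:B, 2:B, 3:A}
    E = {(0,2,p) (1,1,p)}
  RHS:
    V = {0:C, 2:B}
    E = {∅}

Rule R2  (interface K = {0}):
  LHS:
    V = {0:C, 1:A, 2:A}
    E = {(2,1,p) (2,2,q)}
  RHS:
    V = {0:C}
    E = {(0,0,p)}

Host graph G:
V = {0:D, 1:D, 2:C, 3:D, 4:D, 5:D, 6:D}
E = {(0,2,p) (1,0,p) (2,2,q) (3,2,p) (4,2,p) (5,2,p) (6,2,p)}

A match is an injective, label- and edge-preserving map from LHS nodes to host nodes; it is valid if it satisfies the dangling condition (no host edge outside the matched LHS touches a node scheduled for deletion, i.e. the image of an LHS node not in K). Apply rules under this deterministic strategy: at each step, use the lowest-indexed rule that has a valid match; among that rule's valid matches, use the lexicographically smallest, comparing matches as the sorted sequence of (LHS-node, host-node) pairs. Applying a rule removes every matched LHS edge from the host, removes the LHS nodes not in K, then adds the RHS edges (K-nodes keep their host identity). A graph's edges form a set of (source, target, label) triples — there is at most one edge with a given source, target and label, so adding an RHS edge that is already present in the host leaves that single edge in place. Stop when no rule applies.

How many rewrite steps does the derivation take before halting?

[0] host  ⇒  7 nodes, 7 edges  {0-p->2 1-p->0 2-q->2 3-p->2 4-p->2 5-p->2 6-p->2}
[1] R0 @ {0↦2, 1↦3}  ⇒  6 nodes, 6 edges  {0-p->2 1-p->0 2-q->2 4-p->2 5-p->2 6-p->2}
[2] R0 @ {0↦2, 1↦4}  ⇒  5 nodes, 5 edges  {0-p->2 1-p->0 2-q->2 5-p->2 6-p->2}
[3] R0 @ {0↦2, 1↦5}  ⇒  4 nodes, 4 edges  {0-p->2 1-p->0 2-q->2 6-p->2}
[4] R0 @ {0↦2, 1↦6}  ⇒  3 nodes, 3 edges  {0-p->2 1-p->0 2-q->2}
normal form: no rule applies after step 4

Answer: 4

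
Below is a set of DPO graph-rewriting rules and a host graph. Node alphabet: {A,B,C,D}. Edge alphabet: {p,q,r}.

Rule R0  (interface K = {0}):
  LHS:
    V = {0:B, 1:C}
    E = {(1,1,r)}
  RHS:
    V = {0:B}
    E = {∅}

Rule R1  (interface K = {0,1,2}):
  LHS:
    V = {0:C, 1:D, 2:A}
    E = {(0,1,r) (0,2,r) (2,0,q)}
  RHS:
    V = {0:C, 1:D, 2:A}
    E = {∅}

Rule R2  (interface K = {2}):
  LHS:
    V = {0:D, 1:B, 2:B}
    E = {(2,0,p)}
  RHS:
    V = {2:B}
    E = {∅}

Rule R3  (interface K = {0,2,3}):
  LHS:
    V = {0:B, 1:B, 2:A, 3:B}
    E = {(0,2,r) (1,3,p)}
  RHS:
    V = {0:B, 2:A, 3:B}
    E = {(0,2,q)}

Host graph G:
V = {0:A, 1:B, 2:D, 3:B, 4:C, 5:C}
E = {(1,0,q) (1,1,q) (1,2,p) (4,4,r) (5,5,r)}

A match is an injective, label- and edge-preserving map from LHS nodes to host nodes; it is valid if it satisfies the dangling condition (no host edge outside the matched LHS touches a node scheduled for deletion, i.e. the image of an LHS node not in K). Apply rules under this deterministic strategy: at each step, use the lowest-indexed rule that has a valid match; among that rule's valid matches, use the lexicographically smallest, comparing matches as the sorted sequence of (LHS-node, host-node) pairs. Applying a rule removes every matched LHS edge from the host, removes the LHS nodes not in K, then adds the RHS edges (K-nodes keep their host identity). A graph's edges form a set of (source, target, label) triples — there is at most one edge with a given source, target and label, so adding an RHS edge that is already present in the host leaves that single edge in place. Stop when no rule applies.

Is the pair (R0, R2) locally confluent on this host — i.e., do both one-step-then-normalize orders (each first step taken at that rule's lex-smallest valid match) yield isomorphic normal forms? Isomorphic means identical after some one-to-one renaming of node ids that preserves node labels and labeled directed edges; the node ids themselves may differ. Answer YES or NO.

branch R0-first: apply at {0↦1, 1↦4} → |E|=4, then 2 more step(s) → NF |V|=2 |E|=2 V={0:A, 1:B} E=1-q->0 1-q->1
branch R2-first: apply at {0↦2, 1↦3, 2↦1} → |E|=4, then 2 more step(s) → NF |V|=2 |E|=2 V={0:A, 1:B} E=1-q->0 1-q->1
graphs isomorphic (equal up to label-preserving node renaming)

Answer: YES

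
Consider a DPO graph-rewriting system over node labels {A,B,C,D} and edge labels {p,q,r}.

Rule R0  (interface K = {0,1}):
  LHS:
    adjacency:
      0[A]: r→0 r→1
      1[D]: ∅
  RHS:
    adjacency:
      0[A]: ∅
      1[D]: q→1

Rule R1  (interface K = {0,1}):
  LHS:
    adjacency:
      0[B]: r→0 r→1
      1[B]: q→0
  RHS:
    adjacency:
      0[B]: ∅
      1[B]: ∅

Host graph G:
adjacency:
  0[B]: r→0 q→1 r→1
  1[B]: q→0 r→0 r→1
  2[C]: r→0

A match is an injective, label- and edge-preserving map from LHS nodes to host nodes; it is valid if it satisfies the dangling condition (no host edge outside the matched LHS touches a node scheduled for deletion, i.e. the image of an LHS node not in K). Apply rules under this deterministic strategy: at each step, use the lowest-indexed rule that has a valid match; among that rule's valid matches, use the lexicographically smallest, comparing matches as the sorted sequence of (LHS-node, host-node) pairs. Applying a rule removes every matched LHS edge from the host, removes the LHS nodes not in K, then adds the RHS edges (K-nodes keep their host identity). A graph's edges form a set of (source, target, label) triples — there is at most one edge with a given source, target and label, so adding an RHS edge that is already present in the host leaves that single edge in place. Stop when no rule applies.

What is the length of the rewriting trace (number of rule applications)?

[0] host  ⇒  3 nodes, 7 edges  {0-r->0 0-q->1 0-r->1 1-q->0 1-r->0 1-r->1 2-r->0}
[1] R1 @ {0↦0, 1↦1}  ⇒  3 nodes, 4 edges  {0-q->1 1-r->0 1-r->1 2-r->0}
[2] R1 @ {0↦1, 1↦0}  ⇒  3 nodes, 1 edges  {2-r->0}
final graph: no rule applies after step 2

Answer: 2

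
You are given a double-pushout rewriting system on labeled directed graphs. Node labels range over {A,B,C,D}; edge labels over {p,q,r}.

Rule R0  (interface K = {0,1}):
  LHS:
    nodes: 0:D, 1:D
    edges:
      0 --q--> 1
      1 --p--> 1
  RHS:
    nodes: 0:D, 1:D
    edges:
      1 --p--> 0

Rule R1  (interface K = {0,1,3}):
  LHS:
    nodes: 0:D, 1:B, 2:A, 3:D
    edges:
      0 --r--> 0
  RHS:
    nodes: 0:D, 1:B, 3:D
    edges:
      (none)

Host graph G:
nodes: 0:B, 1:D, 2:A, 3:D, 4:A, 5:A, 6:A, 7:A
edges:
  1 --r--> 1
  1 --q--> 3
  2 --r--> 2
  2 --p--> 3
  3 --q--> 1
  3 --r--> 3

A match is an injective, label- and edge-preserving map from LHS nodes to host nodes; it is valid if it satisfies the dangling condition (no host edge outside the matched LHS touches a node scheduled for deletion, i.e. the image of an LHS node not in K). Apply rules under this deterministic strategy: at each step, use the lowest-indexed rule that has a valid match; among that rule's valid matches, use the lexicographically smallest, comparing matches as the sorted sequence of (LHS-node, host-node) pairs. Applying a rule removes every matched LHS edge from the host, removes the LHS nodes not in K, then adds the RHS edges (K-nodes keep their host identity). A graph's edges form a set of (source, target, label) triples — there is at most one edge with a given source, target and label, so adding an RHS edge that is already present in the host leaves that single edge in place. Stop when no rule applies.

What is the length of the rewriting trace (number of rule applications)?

[0] host  ⇒  8 nodes, 6 edges  {1-r->1 1-q->3 2-r->2 2-p->3 3-q->1 3-r->3}
[1] R1 @ {0↦1, 1↦0, 2↦4, 3↦3}  ⇒  7 nodes, 5 edges  {1-q->3 2-r->2 2-p->3 3-q->1 3-r->3}
[2] R1 @ {0↦3, 1↦0, 2↦5, 3↦1}  ⇒  6 nodes, 4 edges  {1-q->3 2-r->2 2-p->3 3-q->1}
halt: no rule applies after step 2

Answer: 2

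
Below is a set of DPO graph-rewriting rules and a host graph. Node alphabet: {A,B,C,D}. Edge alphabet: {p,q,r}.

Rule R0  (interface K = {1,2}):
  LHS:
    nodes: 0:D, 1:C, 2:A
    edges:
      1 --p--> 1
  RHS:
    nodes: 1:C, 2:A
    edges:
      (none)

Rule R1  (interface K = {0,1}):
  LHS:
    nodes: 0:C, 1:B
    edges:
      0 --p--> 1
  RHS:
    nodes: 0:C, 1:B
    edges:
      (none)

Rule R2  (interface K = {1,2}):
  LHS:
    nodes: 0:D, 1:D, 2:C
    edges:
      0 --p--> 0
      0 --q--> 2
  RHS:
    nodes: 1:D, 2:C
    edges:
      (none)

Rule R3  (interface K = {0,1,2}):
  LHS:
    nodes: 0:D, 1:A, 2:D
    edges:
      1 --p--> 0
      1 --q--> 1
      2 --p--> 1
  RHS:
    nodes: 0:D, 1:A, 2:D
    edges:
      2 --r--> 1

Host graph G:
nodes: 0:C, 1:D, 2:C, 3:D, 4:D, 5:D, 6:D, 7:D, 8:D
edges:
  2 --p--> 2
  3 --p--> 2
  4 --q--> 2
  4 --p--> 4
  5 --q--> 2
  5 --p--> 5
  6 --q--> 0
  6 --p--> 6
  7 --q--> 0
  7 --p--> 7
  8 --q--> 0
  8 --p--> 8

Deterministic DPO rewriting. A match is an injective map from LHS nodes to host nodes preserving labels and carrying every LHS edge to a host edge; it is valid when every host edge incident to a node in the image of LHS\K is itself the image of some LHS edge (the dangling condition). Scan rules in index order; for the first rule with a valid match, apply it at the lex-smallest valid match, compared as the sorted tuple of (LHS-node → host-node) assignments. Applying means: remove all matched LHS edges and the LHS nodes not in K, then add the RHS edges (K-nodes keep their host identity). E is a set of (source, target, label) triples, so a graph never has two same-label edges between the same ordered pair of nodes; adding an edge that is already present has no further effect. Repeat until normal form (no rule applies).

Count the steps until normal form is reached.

Answer: 5

Steps:
initial: |V|=9 |E|=12  E = 2-p->2 3-p->2 4-q->2 4-p->4 5-q->2 5-p->5 6-q->0 6-p->6 7-q->0 7-p->7 8-q->0 8-p->8
step 1: apply R2 at {0↦4, 1↦1, 2↦2}  → |V|=8 |E|=10  E = 2-p->2 3-p->2 5-q->2 5-p->5 6-q->0 6-p->6 7-q->0 7-p->7 8-q->0 8-p->8
step 2: apply R2 at {0↦5, 1↦1, 2↦2}  → |V|=7 |E|=8  E = 2-p->2 3-p->2 6-q->0 6-p->6 7-q->0 7-p->7 8-q->0 8-p->8
step 3: apply R2 at {0↦6, 1↦1, 2↦0}  → |V|=6 |E|=6  E = 2-p->2 3-p->2 7-q->0 7-p->7 8-q->0 8-p->8
step 4: apply R2 at {0↦7, 1↦1, 2↦0}  → |V|=5 |E|=4  E = 2-p->2 3-p->2 8-q->0 8-p->8
step 5: apply R2 at {0↦8, 1↦1, 2↦0}  → |V|=4 |E|=2  E = 2-p->2 3-p->2
final graph: no rule applies after step 5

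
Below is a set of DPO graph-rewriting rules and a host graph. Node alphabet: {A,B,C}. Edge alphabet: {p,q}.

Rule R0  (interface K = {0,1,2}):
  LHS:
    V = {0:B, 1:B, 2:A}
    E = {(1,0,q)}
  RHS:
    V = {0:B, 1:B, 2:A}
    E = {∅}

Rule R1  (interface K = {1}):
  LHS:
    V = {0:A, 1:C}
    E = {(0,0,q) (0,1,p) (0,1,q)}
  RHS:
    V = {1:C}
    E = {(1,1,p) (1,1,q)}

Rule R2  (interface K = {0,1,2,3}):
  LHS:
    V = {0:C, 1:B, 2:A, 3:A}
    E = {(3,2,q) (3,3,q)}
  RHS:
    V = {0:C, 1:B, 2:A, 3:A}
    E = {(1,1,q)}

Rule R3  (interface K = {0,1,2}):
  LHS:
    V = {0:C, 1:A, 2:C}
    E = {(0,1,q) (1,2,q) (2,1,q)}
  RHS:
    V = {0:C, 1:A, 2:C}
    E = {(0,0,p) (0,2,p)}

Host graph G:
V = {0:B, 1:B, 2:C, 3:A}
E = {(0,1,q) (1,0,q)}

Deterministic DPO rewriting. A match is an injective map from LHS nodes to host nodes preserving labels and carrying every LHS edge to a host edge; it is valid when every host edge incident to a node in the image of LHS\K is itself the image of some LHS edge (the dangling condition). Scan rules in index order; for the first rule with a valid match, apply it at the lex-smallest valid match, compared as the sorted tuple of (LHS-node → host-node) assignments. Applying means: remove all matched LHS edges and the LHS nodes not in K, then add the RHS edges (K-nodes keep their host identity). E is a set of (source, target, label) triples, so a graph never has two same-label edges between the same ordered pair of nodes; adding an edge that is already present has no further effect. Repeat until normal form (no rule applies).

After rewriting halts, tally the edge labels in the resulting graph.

start.  V:4 E:2  edges: 0-q->1 1-q->0
1. fire R0 via {0↦0, 1↦1, 2↦3}  →  V:4 E:1  edges: 0-q->1
2. fire R0 via {0↦1, 1↦0, 2↦3}  →  V:4 E:0  edges: ∅
final graph: no rule applies after step 2
NF edges: []

Answer: (no edges)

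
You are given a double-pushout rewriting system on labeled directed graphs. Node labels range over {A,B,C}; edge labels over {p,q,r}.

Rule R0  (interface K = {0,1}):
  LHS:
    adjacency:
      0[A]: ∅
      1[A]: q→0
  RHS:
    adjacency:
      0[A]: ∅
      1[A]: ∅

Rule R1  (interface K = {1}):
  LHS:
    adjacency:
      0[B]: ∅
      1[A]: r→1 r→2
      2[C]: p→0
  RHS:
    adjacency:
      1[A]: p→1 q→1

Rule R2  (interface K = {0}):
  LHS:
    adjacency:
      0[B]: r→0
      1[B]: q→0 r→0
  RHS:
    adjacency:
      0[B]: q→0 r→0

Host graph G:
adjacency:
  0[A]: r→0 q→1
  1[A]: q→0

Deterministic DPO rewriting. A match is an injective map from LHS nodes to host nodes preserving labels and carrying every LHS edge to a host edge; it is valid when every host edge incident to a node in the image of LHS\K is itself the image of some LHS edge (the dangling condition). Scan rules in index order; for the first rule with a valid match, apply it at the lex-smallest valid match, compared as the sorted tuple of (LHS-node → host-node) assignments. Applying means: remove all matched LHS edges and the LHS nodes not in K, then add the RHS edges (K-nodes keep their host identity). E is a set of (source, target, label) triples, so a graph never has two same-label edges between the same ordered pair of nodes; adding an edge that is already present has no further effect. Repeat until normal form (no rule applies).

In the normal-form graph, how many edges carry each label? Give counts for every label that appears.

Answer: r:1

Derivation:
initial: |V|=2 |E|=3  E = 0-r->0 0-q->1 1-q->0
step 1: apply R0 at {0↦0, 1↦1}  → |V|=2 |E|=2  E = 0-r->0 0-q->1
step 2: apply R0 at {0↦1, 1↦0}  → |V|=2 |E|=1  E = 0-r->0
normal form: no rule applies after step 2
NF edges: [(0, 0, 'r')]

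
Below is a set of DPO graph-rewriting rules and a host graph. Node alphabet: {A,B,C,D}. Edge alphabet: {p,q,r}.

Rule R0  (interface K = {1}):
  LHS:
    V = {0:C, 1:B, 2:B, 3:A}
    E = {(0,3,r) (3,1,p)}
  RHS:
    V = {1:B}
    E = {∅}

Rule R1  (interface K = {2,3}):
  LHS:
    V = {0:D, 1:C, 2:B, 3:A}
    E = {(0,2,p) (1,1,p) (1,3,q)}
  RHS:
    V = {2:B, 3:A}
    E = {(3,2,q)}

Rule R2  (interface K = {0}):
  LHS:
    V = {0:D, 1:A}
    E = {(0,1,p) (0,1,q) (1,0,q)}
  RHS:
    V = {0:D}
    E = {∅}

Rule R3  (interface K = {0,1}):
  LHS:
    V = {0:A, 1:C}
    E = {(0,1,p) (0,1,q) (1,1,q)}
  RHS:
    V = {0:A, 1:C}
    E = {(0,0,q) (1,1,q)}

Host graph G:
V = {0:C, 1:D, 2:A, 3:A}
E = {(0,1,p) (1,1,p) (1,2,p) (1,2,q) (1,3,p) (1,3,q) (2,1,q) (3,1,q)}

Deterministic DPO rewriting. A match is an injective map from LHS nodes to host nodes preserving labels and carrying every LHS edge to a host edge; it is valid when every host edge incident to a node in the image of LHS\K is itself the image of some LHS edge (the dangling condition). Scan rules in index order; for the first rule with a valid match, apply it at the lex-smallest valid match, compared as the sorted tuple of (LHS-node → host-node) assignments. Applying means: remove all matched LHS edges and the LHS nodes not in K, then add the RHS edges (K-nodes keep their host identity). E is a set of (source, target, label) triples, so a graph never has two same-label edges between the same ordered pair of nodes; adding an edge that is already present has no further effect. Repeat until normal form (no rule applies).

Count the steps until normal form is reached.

start.  V:4 E:8  edges: 0-p->1 1-p->1 1-p->2 1-q->2 1-p->3 1-q->3 2-q->1 3-q->1
1. fire R2 via {0↦1, 1↦2}  →  V:3 E:5  edges: 0-p->1 1-p->1 1-p->3 1-q->3 3-q->1
2. fire R2 via {0↦1, 1↦3}  →  V:2 E:2  edges: 0-p->1 1-p->1
normal form: no rule applies after step 2

Answer: 2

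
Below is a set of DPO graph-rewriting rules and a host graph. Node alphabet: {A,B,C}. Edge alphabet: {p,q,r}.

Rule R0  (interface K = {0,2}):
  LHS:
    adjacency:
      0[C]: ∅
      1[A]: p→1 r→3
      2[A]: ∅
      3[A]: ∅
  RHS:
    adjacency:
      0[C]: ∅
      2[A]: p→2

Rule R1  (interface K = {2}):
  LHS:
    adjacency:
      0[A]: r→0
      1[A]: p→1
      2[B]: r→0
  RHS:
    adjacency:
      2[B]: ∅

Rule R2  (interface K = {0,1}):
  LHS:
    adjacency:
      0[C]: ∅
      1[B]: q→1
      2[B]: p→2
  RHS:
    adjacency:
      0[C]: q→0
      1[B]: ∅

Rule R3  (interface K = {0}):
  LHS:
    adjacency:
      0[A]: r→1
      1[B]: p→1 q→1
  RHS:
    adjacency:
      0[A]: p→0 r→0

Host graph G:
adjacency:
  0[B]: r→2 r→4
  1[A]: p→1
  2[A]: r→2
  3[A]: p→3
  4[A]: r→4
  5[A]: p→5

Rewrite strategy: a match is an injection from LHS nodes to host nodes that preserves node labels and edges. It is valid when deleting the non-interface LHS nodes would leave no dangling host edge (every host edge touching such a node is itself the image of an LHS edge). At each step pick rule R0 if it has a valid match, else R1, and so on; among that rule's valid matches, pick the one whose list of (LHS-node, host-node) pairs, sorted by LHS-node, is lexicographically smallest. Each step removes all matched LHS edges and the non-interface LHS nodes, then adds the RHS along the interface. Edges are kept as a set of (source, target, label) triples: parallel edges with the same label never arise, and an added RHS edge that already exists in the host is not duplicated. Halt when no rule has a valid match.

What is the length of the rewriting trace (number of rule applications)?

[0] host  ⇒  6 nodes, 7 edges  {0-r->2 0-r->4 1-p->1 2-r->2 3-p->3 4-r->4 5-p->5}
[1] R1 @ {0↦2, 1↦1, 2↦0}  ⇒  4 nodes, 4 edges  {0-r->4 3-p->3 4-r->4 5-p->5}
[2] R1 @ {0↦4, 1↦3, 2↦0}  ⇒  2 nodes, 1 edges  {5-p->5}
normal form: no rule applies after step 2

Answer: 2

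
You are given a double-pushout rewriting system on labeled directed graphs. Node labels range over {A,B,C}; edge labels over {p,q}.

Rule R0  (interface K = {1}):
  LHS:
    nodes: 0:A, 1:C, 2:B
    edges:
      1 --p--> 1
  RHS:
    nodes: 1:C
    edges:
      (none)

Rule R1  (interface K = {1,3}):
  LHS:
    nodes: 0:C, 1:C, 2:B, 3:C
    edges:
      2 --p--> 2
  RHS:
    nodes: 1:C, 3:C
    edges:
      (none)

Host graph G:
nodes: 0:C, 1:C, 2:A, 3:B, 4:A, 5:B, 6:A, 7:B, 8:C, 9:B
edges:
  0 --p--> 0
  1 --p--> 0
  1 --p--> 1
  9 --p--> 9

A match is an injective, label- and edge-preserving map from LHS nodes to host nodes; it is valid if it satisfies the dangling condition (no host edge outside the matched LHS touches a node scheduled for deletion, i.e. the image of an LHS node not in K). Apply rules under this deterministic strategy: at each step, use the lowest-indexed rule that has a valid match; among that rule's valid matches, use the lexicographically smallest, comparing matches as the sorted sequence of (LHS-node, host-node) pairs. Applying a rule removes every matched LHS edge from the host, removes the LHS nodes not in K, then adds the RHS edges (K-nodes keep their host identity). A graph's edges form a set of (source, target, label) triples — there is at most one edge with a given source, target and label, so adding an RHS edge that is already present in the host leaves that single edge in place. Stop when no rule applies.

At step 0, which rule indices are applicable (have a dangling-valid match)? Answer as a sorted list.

Answer: [R0,R1]

Rewrite trace:
R0: 18 valid matches — {0↦2, 1↦0, 2↦3}, {0↦2, 1↦0, 2↦5}, {0↦2, 1↦0, 2↦7} (+15 more)
R1: 2 valid matches — {0↦8, 1↦0, 2↦9, 3↦1}, {0↦8, 1↦1, 2↦9, 3↦0}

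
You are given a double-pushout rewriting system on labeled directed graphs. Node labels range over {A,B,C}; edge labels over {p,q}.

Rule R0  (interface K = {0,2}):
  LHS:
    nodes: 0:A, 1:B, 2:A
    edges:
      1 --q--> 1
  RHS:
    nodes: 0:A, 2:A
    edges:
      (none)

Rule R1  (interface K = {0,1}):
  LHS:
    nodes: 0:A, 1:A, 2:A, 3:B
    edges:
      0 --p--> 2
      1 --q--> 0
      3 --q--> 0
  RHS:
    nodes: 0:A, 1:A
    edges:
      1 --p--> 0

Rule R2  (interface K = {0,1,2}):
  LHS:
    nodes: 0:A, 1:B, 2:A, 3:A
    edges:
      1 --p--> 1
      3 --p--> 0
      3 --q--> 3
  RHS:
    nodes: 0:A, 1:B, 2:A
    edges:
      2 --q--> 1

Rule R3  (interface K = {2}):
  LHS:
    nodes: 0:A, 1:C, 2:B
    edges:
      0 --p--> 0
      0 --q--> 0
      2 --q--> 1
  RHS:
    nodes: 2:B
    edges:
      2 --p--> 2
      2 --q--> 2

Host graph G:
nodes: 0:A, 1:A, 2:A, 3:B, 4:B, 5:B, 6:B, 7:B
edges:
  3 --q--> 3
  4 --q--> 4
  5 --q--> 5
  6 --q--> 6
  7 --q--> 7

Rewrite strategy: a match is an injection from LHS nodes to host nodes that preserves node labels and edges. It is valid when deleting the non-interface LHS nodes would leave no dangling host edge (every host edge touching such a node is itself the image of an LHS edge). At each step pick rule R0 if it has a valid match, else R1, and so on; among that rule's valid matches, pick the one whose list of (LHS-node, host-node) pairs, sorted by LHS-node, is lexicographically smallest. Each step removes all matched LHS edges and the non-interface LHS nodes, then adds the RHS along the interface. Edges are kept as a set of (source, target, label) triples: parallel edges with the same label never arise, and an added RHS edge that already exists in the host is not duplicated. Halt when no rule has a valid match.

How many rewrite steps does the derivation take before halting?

[0] host  ⇒  8 nodes, 5 edges  {3-q->3 4-q->4 5-q->5 6-q->6 7-q->7}
[1] R0 @ {0↦0, 1↦3, 2↦1}  ⇒  7 nodes, 4 edges  {4-q->4 5-q->5 6-q->6 7-q->7}
[2] R0 @ {0↦0, 1↦4, 2↦1}  ⇒  6 nodes, 3 edges  {5-q->5 6-q->6 7-q->7}
[3] R0 @ {0↦0, 1↦5, 2↦1}  ⇒  5 nodes, 2 edges  {6-q->6 7-q->7}
[4] R0 @ {0↦0, 1↦6, 2↦1}  ⇒  4 nodes, 1 edges  {7-q->7}
[5] R0 @ {0↦0, 1↦7, 2↦1}  ⇒  3 nodes, 0 edges  {∅}
normal form: no rule applies after step 5

Answer: 5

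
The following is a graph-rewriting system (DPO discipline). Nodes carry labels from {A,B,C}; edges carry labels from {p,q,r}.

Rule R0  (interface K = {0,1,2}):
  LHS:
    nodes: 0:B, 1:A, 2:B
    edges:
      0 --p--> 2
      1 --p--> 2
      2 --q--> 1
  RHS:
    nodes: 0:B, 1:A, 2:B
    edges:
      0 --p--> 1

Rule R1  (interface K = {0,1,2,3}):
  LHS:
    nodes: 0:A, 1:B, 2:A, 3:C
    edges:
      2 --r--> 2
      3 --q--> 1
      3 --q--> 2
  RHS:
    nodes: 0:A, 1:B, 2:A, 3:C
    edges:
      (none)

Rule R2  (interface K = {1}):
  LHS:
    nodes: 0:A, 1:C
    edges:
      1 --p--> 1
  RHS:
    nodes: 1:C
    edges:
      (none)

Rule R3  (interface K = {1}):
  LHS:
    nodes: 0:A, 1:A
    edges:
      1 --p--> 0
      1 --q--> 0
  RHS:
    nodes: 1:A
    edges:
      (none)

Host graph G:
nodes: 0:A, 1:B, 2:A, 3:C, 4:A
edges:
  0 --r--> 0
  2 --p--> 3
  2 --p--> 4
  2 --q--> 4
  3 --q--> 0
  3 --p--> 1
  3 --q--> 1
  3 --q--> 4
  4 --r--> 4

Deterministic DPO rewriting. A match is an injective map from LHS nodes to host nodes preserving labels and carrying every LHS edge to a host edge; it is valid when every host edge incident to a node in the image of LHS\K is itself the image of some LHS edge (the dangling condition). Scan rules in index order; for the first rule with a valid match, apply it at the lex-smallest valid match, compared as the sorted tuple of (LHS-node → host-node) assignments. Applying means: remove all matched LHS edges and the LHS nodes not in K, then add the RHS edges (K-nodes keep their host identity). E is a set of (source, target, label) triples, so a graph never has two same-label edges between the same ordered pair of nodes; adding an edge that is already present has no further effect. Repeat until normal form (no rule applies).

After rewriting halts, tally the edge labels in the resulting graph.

[0] host  ⇒  5 nodes, 9 edges  {0-r->0 2-p->3 2-p->4 2-q->4 3-q->0 3-p->1 3-q->1 3-q->4 4-r->4}
[1] R1 @ {0↦0, 1↦1, 2↦4, 3↦3}  ⇒  5 nodes, 6 edges  {0-r->0 2-p->3 2-p->4 2-q->4 3-q->0 3-p->1}
[2] R3 @ {0↦4, 1↦2}  ⇒  4 nodes, 4 edges  {0-r->0 2-p->3 3-q->0 3-p->1}
halt: no rule applies after step 2
NF edges: [(0, 0, 'r'), (2, 3, 'p'), (3, 0, 'q'), (3, 1, 'p')]

Answer: p:2 q:1 r:1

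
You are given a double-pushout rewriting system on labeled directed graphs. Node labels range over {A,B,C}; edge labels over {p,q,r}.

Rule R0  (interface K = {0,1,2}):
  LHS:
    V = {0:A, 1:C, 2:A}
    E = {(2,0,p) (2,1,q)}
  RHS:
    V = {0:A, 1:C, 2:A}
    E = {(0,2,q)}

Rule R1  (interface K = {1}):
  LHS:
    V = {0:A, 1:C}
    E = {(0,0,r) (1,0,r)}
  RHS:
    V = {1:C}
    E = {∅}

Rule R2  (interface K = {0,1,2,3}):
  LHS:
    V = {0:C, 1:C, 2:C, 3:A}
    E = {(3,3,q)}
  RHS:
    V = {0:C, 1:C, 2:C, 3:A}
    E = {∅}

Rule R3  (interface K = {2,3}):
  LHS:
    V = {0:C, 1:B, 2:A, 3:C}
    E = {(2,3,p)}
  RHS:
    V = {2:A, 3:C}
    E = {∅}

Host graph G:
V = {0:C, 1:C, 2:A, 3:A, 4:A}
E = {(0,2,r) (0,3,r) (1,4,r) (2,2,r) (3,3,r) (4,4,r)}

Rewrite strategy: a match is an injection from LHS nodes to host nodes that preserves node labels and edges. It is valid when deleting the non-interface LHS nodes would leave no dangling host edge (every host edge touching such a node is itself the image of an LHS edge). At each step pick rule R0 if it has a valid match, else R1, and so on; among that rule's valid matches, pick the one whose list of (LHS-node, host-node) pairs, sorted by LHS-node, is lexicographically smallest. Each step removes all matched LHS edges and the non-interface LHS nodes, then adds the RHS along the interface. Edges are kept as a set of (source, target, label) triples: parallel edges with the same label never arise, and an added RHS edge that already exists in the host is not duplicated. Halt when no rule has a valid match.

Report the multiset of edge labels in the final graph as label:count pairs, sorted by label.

[0] host  ⇒  5 nodes, 6 edges  {0-r->2 0-r->3 1-r->4 2-r->2 3-r->3 4-r->4}
[1] R1 @ {0↦2, 1↦0}  ⇒  4 nodes, 4 edges  {0-r->3 1-r->4 3-r->3 4-r->4}
[2] R1 @ {0↦3, 1↦0}  ⇒  3 nodes, 2 edges  {1-r->4 4-r->4}
[3] R1 @ {0↦4, 1↦1}  ⇒  2 nodes, 0 edges  {∅}
normal form: no rule applies after step 3
NF edges: []

Answer: (no edges)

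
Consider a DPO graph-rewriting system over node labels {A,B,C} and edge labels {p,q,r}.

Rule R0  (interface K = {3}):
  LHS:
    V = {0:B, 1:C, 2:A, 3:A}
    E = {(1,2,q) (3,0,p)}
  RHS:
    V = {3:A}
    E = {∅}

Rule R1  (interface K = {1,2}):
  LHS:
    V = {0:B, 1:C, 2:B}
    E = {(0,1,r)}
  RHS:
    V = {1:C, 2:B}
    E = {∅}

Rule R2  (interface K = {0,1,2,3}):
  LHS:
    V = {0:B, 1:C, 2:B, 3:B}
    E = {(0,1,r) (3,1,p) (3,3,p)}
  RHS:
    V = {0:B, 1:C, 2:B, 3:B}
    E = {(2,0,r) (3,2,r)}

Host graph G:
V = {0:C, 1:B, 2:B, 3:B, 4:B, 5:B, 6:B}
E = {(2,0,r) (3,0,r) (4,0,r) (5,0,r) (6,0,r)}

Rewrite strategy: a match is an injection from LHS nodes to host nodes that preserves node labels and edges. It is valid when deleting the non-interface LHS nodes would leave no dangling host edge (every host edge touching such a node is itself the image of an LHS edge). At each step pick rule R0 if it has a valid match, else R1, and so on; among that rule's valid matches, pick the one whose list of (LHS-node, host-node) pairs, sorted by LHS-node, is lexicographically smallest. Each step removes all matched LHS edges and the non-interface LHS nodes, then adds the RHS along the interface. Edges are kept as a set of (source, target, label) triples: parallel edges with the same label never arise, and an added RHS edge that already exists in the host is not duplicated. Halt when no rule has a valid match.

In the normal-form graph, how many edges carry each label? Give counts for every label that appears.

start.  V:7 E:5  edges: 2-r->0 3-r->0 4-r->0 5-r->0 6-r->0
1. fire R1 via {0↦2, 1↦0, 2↦1}  →  V:6 E:4  edges: 3-r->0 4-r->0 5-r->0 6-r->0
2. fire R1 via {0↦3, 1↦0, 2↦1}  →  V:5 E:3  edges: 4-r->0 5-r->0 6-r->0
3. fire R1 via {0↦4, 1↦0, 2↦1}  →  V:4 E:2  edges: 5-r->0 6-r->0
4. fire R1 via {0↦5, 1↦0, 2↦1}  →  V:3 E:1  edges: 6-r->0
5. fire R1 via {0↦6, 1↦0, 2↦1}  →  V:2 E:0  edges: ∅
halt: no rule applies after step 5
NF edges: []

Answer: (no edges)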